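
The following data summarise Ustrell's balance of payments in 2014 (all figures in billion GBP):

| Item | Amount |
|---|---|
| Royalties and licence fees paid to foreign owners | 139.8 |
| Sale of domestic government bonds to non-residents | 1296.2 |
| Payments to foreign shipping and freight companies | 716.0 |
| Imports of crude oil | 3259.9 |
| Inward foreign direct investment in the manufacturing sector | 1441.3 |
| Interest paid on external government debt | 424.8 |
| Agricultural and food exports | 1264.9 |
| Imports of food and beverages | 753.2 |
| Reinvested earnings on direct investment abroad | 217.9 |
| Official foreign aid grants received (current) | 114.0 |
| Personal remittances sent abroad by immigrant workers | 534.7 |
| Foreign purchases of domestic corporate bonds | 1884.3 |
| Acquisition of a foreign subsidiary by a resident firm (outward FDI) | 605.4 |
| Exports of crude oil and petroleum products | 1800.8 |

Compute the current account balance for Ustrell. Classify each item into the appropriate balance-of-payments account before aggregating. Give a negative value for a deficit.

Goods: 1800.8 - 3259.9 - 753.2 + 1264.9 = -947.4
Services: -139.8 - 716.0 = -855.8
Primary income: -424.8 + 217.9 = -206.9
Secondary income: -534.7 + 114.0 = -420.7
Current account = (-947.4) + (-855.8) + (-206.9) + (-420.7) = -2430.8
(Excluded from the current account — financial account: sale of domestic government bonds to non-residents 1296.2, inward foreign direct investment in the manufacturing sector 1441.3, foreign purchases of domestic corporate bonds 1884.3, acquisition of a foreign subsidiary by a resident firm (outward FDI) 605.4.)

-2430.8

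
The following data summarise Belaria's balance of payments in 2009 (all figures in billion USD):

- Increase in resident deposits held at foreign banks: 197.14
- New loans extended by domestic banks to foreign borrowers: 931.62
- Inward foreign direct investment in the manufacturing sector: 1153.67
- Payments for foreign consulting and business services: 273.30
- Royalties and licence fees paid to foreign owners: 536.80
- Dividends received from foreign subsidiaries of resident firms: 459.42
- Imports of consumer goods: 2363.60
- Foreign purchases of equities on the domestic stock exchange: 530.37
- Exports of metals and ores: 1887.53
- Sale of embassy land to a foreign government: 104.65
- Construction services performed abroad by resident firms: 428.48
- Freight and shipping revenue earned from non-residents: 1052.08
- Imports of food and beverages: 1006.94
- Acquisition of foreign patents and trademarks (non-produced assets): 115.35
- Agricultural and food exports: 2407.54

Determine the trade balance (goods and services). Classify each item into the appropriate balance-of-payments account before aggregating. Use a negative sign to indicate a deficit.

1594.99

Goods: -2363.60 + 1887.53 - 1006.94 + 2407.54 = 924.53
Services: 1052.08 + 428.48 - 536.80 - 273.30 = 670.46
Trade balance = 924.53 + 670.46 = 1594.99
(Excluded from the trade balance — financial account: increase in resident deposits held at foreign banks 197.14, new loans extended by domestic banks to foreign borrowers 931.62, inward foreign direct investment in the manufacturing sector 1153.67, foreign purchases of equities on the domestic stock exchange 530.37; primary income: dividends received from foreign subsidiaries of resident firms 459.42; capital account: sale of embassy land to a foreign government 104.65, acquisition of foreign patents and trademarks (non-produced assets) 115.35.)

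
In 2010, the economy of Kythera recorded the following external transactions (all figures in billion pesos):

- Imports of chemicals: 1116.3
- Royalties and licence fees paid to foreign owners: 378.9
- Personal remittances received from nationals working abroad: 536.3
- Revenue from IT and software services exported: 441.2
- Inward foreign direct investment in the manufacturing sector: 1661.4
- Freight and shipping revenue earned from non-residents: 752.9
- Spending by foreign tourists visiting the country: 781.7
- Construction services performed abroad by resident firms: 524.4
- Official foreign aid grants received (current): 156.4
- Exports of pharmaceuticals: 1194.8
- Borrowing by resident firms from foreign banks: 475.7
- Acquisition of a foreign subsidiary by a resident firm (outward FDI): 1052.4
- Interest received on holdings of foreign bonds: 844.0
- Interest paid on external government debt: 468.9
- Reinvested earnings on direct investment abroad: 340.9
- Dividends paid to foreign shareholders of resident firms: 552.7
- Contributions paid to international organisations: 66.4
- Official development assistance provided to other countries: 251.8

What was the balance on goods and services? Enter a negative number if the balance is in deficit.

2199.8

Goods: 1194.8 - 1116.3 = 78.5
Services: 752.9 + 524.4 - 378.9 + 781.7 + 441.2 = 2121.3
Trade balance = 78.5 + 2121.3 = 2199.8
(Excluded from the trade balance — secondary income: personal remittances received from nationals working abroad 536.3, official foreign aid grants received (current) 156.4, contributions paid to international organisations 66.4, official development assistance provided to other countries 251.8; financial account: inward foreign direct investment in the manufacturing sector 1661.4, borrowing by resident firms from foreign banks 475.7, acquisition of a foreign subsidiary by a resident firm (outward FDI) 1052.4; primary income: interest received on holdings of foreign bonds 844.0, interest paid on external government debt 468.9, reinvested earnings on direct investment abroad 340.9, dividends paid to foreign shareholders of resident firms 552.7.)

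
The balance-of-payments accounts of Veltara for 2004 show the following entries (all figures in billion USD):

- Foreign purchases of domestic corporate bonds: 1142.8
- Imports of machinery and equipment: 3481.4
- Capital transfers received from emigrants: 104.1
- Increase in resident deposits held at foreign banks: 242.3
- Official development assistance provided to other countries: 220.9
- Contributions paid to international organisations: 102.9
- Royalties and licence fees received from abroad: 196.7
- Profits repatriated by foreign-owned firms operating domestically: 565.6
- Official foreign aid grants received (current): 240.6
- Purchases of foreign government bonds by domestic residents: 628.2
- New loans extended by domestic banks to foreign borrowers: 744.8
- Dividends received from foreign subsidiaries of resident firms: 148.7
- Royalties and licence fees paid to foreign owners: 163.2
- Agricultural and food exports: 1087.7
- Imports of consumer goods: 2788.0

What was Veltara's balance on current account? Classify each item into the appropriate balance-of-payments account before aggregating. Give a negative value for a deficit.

-5648.3

Goods: -2788.0 - 3481.4 + 1087.7 = -5181.7
Services: 196.7 - 163.2 = 33.5
Primary income: -565.6 + 148.7 = -416.9
Secondary income: -220.9 + 240.6 - 102.9 = -83.2
Current account = (-5181.7) + 33.5 + (-416.9) + (-83.2) = -5648.3
(Excluded from the current account — financial account: foreign purchases of domestic corporate bonds 1142.8, increase in resident deposits held at foreign banks 242.3, purchases of foreign government bonds by domestic residents 628.2, new loans extended by domestic banks to foreign borrowers 744.8; capital account: capital transfers received from emigrants 104.1.)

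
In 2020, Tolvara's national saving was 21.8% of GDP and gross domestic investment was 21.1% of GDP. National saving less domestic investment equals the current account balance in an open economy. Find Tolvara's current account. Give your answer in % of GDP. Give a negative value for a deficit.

0.7

S - I = CA (net lending to the rest of the world).
CA = S - I = 21.8 - 21.1 = 0.7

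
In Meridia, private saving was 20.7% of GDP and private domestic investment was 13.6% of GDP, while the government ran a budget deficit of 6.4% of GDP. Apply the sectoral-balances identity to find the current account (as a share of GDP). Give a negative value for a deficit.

0.7

By the sectoral-balances identity, CA = (S_private - I) + (T - G).
Private balance = 20.7 - 13.6 = 7.1
Government balance (T - G) = -6.4
CA = 7.1 + (-6.4) = 0.7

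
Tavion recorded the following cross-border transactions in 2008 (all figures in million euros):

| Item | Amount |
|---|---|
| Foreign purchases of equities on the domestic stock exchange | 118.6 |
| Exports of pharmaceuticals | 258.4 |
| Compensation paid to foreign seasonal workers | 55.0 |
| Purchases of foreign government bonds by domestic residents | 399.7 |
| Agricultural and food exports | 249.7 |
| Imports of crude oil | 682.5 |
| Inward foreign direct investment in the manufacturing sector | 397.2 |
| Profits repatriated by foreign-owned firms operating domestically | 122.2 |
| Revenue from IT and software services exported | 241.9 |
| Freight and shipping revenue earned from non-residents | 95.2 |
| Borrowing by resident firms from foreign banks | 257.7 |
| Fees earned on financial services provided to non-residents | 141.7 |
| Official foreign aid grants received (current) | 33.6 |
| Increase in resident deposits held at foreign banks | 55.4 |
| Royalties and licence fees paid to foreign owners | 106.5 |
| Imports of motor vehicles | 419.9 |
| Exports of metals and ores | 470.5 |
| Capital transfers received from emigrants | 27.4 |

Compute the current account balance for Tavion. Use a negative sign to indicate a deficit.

Goods: 470.5 + 249.7 - 682.5 - 419.9 + 258.4 = -123.8
Services: -106.5 + 141.7 + 241.9 + 95.2 = 372.3
Primary income: -122.2 - 55.0 = -177.2
Secondary income: 33.6
Current account = (-123.8) + 372.3 + (-177.2) + 33.6 = 104.9
(Excluded from the current account — financial account: foreign purchases of equities on the domestic stock exchange 118.6, purchases of foreign government bonds by domestic residents 399.7, inward foreign direct investment in the manufacturing sector 397.2, borrowing by resident firms from foreign banks 257.7, increase in resident deposits held at foreign banks 55.4; capital account: capital transfers received from emigrants 27.4.)

104.9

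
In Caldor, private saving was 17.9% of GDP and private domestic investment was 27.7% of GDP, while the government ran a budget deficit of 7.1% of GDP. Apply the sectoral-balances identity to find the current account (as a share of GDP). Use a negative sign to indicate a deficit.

-16.9

By the sectoral-balances identity, CA = (S_private - I) + (T - G).
Private balance = 17.9 - 27.7 = -9.8
Government balance (T - G) = -7.1
CA = -9.8 + (-7.1) = -16.9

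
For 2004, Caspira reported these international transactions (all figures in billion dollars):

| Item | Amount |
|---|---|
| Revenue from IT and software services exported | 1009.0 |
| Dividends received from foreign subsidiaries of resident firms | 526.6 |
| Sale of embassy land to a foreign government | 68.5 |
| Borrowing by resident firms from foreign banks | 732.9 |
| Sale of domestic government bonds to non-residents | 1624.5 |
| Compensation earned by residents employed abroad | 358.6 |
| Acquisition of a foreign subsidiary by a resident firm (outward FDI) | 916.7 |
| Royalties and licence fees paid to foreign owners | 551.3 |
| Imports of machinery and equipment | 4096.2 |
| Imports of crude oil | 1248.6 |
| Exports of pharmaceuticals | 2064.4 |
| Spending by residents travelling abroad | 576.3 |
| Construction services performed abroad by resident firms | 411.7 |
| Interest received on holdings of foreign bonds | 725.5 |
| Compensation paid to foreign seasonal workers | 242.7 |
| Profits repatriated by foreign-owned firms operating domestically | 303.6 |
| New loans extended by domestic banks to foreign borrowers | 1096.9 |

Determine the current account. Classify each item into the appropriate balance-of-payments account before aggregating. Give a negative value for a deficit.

-1922.9

Goods: -1248.6 - 4096.2 + 2064.4 = -3280.4
Services: 411.7 + 1009.0 - 551.3 - 576.3 = 293.1
Primary income: -242.7 + 526.6 + 358.6 + 725.5 - 303.6 = 1064.4
Current account = (-3280.4) + 293.1 + 1064.4 = -1922.9
(Excluded from the current account — capital account: sale of embassy land to a foreign government 68.5; financial account: borrowing by resident firms from foreign banks 732.9, sale of domestic government bonds to non-residents 1624.5, acquisition of a foreign subsidiary by a resident firm (outward FDI) 916.7, new loans extended by domestic banks to foreign borrowers 1096.9.)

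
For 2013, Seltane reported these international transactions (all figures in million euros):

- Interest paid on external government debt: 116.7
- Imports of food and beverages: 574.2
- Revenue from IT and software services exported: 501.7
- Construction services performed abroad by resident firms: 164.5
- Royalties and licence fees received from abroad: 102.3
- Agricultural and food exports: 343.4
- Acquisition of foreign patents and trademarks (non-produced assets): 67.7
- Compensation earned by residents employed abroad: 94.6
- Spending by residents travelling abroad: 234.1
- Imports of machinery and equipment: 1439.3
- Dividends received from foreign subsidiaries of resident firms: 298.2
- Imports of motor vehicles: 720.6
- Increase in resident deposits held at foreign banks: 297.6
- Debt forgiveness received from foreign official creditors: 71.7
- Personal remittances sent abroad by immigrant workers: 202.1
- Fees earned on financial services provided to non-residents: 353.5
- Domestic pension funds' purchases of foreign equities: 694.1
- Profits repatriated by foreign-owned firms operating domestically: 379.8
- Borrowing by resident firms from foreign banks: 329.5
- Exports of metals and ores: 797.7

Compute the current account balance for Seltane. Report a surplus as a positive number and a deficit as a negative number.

Goods: 797.7 - 574.2 - 1439.3 + 343.4 - 720.6 = -1593.0
Services: 164.5 + 353.5 + 102.3 - 234.1 + 501.7 = 887.9
Primary income: -116.7 + 94.6 + 298.2 - 379.8 = -103.7
Secondary income: -202.1
Current account = (-1593.0) + 887.9 + (-103.7) + (-202.1) = -1010.9
(Excluded from the current account — capital account: acquisition of foreign patents and trademarks (non-produced assets) 67.7, debt forgiveness received from foreign official creditors 71.7; financial account: increase in resident deposits held at foreign banks 297.6, domestic pension funds' purchases of foreign equities 694.1, borrowing by resident firms from foreign banks 329.5.)

-1010.9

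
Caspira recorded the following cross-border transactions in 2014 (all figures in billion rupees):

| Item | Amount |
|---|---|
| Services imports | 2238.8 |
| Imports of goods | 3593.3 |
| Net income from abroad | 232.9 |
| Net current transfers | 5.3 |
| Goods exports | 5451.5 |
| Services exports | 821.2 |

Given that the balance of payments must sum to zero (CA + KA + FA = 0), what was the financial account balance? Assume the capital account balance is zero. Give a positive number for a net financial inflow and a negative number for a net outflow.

-678.8

Goods balance = 5451.5 - 3593.3 = 1858.2
Services balance = 821.2 - 2238.8 = -1417.6
Trade balance (goods + services) = 1858.2 + (-1417.6) = 440.6
Net primary income = 232.9
Net secondary income = 5.3
Current account = 440.6 + 232.9 + 5.3 = 678.8
Financial account = -(678.8) = -678.8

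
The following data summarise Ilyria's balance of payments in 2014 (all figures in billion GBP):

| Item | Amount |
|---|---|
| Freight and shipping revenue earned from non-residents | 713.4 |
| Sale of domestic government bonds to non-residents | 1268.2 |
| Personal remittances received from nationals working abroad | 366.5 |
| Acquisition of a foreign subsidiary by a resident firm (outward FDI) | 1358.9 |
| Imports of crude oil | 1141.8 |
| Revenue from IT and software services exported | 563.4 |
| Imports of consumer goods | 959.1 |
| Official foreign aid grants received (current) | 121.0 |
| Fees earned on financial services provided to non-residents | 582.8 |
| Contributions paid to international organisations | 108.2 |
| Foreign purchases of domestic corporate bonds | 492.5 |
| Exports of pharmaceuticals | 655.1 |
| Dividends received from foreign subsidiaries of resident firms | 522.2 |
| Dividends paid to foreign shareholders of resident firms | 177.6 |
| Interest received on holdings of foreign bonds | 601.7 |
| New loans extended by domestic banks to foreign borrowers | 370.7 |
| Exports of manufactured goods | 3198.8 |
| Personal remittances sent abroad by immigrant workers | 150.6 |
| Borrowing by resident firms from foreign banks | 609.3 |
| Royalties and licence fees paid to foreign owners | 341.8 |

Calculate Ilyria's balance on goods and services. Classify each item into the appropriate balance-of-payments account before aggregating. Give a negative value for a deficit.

Goods: 655.1 - 959.1 - 1141.8 + 3198.8 = 1753.0
Services: 582.8 + 713.4 + 563.4 - 341.8 = 1517.8
Trade balance = 1753.0 + 1517.8 = 3270.8
(Excluded from the trade balance — financial account: sale of domestic government bonds to non-residents 1268.2, acquisition of a foreign subsidiary by a resident firm (outward FDI) 1358.9, foreign purchases of domestic corporate bonds 492.5, new loans extended by domestic banks to foreign borrowers 370.7, borrowing by resident firms from foreign banks 609.3; secondary income: personal remittances received from nationals working abroad 366.5, official foreign aid grants received (current) 121.0, contributions paid to international organisations 108.2, personal remittances sent abroad by immigrant workers 150.6; primary income: dividends received from foreign subsidiaries of resident firms 522.2, dividends paid to foreign shareholders of resident firms 177.6, interest received on holdings of foreign bonds 601.7.)

3270.8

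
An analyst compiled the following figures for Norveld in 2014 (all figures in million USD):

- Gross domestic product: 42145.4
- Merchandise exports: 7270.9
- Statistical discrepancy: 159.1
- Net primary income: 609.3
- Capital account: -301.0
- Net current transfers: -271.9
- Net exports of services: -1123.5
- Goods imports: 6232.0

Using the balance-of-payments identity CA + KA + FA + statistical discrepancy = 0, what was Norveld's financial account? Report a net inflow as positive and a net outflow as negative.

Goods balance = 7270.9 - 6232.0 = 1038.9
Services balance = -1123.5
Trade balance (goods + services) = 1038.9 + (-1123.5) = -84.6
Net primary income = 609.3
Net secondary income = -271.9
Current account = -84.6 + 609.3 + (-271.9) = 252.8
Financial account = -(252.8 + (-301.0) + 159.1) = -110.9

-110.9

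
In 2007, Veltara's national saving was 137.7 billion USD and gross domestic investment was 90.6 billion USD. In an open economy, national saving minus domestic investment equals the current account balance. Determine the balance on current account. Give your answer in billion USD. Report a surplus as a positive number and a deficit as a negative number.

47.1

CA = S - I = 137.7 - 90.6 = 47.1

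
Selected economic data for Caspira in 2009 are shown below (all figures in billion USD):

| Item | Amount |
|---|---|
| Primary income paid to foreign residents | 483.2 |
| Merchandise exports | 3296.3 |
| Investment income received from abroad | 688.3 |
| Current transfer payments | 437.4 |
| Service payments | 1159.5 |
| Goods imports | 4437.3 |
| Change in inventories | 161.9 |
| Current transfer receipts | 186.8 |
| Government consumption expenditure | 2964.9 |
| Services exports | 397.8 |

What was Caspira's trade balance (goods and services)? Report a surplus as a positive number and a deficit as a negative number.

Goods balance = 3296.3 - 4437.3 = -1141.0
Services balance = 397.8 - 1159.5 = -761.7
Trade balance (goods + services) = -1141.0 + (-761.7) = -1902.7

-1902.7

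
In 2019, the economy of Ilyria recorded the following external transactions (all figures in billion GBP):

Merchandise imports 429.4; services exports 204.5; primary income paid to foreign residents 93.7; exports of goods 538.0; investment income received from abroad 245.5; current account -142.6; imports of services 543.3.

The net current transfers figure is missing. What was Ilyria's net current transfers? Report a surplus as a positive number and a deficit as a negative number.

-64.2

Current account = goods balance + services balance + net primary income + net secondary income
Sum of the known components = -78.4
Net current transfers = CA - (known components) = -142.6 - (-78.4) = -64.2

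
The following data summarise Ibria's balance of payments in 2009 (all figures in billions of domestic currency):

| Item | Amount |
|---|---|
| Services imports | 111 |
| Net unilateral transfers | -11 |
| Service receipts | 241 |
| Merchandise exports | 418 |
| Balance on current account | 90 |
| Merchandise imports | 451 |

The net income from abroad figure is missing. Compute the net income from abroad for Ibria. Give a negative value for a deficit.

Current account = goods balance + services balance + net primary income + net secondary income
Sum of the known components = 86
Net income from abroad = CA - (known components) = 90 - 86 = 4

4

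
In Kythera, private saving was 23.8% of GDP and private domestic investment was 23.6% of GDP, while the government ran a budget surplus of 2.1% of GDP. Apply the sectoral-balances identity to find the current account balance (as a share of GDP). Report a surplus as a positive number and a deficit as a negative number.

2.3

By the sectoral-balances identity, CA = (S_private - I) + (T - G).
Private balance = 23.8 - 23.6 = 0.2
Government balance (T - G) = 2.1
CA = 0.2 + 2.1 = 2.3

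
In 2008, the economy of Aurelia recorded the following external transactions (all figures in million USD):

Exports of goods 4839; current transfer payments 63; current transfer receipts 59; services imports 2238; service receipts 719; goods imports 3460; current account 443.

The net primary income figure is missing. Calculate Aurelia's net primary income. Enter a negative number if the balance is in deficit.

Current account = goods balance + services balance + net primary income + net secondary income
Sum of the known components = -144
Net primary income = CA - (known components) = 443 - (-144) = 587

587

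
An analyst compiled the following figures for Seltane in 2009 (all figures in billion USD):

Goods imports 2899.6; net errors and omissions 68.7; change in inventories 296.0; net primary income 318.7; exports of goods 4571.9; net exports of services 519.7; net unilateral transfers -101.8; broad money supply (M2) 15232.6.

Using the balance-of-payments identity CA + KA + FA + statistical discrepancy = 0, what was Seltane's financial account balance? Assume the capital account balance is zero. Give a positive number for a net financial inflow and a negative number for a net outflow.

-2477.6

Goods balance = 4571.9 - 2899.6 = 1672.3
Services balance = 519.7
Trade balance (goods + services) = 1672.3 + 519.7 = 2192.0
Net primary income = 318.7
Net secondary income = -101.8
Current account = 2192.0 + 318.7 + (-101.8) = 2408.9
Financial account = -(2408.9 + 68.7) = -2477.6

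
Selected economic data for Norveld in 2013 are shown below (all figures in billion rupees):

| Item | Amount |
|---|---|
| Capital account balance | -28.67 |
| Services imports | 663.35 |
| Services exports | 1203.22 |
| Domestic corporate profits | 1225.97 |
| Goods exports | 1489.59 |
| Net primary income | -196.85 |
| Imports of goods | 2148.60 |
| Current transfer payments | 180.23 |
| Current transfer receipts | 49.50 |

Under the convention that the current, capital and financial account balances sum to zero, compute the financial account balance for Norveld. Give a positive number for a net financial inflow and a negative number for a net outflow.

Goods balance = 1489.59 - 2148.60 = -659.01
Services balance = 1203.22 - 663.35 = 539.87
Trade balance (goods + services) = -659.01 + 539.87 = -119.14
Net primary income = -196.85
Net secondary income = 49.50 - 180.23 = -130.73
Current account = -119.14 + (-196.85) + (-130.73) = -446.72
Financial account = -(-446.72 + (-28.67)) = 475.39

475.39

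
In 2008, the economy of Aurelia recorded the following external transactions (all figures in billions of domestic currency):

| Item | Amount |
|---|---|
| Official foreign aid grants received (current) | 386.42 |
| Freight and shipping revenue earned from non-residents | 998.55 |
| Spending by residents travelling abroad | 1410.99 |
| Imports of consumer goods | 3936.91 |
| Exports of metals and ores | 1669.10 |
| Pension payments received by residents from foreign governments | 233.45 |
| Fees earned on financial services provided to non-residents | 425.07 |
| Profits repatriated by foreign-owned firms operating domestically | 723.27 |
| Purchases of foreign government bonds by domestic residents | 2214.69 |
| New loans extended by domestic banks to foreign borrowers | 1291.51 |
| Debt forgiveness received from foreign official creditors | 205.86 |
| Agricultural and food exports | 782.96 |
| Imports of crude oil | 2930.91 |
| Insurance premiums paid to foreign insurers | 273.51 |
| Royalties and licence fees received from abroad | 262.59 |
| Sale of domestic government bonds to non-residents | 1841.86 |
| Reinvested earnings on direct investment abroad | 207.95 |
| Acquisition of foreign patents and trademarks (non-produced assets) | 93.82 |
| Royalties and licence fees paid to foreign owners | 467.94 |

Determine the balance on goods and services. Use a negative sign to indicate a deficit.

-4881.99

Goods: 1669.10 - 2930.91 + 782.96 - 3936.91 = -4415.76
Services: 998.55 - 467.94 - 273.51 + 425.07 + 262.59 - 1410.99 = -466.23
Trade balance = -4415.76 + (-466.23) = -4881.99
(Excluded from the trade balance — secondary income: official foreign aid grants received (current) 386.42, pension payments received by residents from foreign governments 233.45; primary income: profits repatriated by foreign-owned firms operating domestically 723.27, reinvested earnings on direct investment abroad 207.95; financial account: purchases of foreign government bonds by domestic residents 2214.69, new loans extended by domestic banks to foreign borrowers 1291.51, sale of domestic government bonds to non-residents 1841.86; capital account: debt forgiveness received from foreign official creditors 205.86, acquisition of foreign patents and trademarks (non-produced assets) 93.82.)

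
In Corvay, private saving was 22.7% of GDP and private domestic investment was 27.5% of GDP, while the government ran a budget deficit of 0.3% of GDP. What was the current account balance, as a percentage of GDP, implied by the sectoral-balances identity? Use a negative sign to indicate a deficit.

By the sectoral-balances identity, CA = (S_private - I) + (T - G).
Private balance = 22.7 - 27.5 = -4.8
Government balance (T - G) = -0.3
CA = -4.8 + (-0.3) = -5.1

-5.1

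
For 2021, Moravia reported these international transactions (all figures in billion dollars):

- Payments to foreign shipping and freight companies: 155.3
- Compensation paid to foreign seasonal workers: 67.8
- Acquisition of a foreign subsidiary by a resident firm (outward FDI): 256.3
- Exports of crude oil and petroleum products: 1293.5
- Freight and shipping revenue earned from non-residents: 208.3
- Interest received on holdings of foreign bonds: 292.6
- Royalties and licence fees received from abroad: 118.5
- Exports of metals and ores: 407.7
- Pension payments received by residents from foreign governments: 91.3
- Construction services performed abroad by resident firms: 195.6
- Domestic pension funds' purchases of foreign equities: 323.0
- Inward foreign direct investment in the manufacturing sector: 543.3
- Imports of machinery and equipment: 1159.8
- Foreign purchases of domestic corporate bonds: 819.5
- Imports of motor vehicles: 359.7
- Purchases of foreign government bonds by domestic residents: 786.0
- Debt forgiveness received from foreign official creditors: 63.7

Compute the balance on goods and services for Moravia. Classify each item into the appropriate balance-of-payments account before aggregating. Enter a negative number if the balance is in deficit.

Goods: -359.7 + 407.7 + 1293.5 - 1159.8 = 181.7
Services: 118.5 + 208.3 - 155.3 + 195.6 = 367.1
Trade balance = 181.7 + 367.1 = 548.8
(Excluded from the trade balance — primary income: compensation paid to foreign seasonal workers 67.8, interest received on holdings of foreign bonds 292.6; financial account: acquisition of a foreign subsidiary by a resident firm (outward FDI) 256.3, domestic pension funds' purchases of foreign equities 323.0, inward foreign direct investment in the manufacturing sector 543.3, foreign purchases of domestic corporate bonds 819.5, purchases of foreign government bonds by domestic residents 786.0; secondary income: pension payments received by residents from foreign governments 91.3; capital account: debt forgiveness received from foreign official creditors 63.7.)

548.8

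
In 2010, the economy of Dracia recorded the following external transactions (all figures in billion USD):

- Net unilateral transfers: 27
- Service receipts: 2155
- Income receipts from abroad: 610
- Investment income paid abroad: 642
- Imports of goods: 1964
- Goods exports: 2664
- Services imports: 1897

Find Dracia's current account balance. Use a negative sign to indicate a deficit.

Goods balance = 2664 - 1964 = 700
Services balance = 2155 - 1897 = 258
Trade balance (goods + services) = 700 + 258 = 958
Net primary income = 610 - 642 = -32
Net secondary income = 27
Current account = 958 + (-32) + 27 = 953

953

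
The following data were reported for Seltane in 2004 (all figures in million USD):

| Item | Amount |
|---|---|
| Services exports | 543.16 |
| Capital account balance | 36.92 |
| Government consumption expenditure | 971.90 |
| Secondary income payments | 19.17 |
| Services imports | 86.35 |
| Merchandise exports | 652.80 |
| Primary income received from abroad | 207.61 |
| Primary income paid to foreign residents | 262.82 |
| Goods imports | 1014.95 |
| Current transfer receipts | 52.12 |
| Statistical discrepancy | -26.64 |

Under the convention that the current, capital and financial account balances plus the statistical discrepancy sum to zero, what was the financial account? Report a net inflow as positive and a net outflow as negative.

Goods balance = 652.80 - 1014.95 = -362.15
Services balance = 543.16 - 86.35 = 456.81
Trade balance (goods + services) = -362.15 + 456.81 = 94.66
Net primary income = 207.61 - 262.82 = -55.21
Net secondary income = 52.12 - 19.17 = 32.95
Current account = 94.66 + (-55.21) + 32.95 = 72.40
Financial account = -(72.40 + 36.92 + (-26.64)) = -82.68

-82.68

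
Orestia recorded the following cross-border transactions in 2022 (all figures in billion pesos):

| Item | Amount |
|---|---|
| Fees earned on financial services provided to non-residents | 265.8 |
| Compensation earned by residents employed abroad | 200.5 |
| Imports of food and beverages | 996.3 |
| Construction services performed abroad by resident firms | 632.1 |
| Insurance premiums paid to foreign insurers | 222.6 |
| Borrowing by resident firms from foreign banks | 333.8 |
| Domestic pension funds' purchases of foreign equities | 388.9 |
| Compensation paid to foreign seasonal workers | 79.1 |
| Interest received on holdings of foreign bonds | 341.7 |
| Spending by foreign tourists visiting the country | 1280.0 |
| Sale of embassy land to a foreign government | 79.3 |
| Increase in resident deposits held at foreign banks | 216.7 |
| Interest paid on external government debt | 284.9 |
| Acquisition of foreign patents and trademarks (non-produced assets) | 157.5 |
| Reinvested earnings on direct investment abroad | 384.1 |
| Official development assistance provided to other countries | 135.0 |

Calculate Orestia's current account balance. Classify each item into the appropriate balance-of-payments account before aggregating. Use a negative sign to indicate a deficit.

Goods: -996.3
Services: -222.6 + 632.1 + 265.8 + 1280.0 = 1955.3
Primary income: 200.5 - 284.9 + 384.1 + 341.7 - 79.1 = 562.3
Secondary income: -135.0
Current account = (-996.3) + 1955.3 + 562.3 + (-135.0) = 1386.3
(Excluded from the current account — financial account: borrowing by resident firms from foreign banks 333.8, domestic pension funds' purchases of foreign equities 388.9, increase in resident deposits held at foreign banks 216.7; capital account: sale of embassy land to a foreign government 79.3, acquisition of foreign patents and trademarks (non-produced assets) 157.5.)

1386.3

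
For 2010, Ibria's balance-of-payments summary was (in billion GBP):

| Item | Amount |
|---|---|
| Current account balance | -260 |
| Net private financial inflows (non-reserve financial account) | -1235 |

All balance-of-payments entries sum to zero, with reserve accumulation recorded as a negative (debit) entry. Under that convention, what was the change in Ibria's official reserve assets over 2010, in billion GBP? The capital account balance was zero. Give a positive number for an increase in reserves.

-1495

Official reserve transactions balance = -((-260) + (-1235)) = 1495
An accumulation of reserves is recorded as a debit (negative entry), so the change in the stock of reserves is the negative of that balance.
Change in official reserves = -(1495) = -1495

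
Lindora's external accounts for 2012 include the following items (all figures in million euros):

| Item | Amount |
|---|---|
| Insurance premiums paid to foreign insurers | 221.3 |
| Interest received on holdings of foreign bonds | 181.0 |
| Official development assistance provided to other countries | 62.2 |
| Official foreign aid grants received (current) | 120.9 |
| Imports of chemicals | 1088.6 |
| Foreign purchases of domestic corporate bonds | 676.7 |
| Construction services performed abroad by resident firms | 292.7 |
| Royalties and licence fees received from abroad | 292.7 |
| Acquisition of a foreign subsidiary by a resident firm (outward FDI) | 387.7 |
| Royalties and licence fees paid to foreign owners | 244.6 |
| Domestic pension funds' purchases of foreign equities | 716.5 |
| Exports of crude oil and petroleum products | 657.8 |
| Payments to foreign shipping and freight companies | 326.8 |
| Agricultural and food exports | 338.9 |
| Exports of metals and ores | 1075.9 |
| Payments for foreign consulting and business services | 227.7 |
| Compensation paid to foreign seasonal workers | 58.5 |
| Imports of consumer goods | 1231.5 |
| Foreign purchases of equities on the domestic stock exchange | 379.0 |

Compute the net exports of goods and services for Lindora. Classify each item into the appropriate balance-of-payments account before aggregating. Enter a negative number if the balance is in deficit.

Goods: 338.9 + 1075.9 - 1231.5 + 657.8 - 1088.6 = -247.5
Services: -227.7 - 326.8 - 244.6 + 292.7 - 221.3 + 292.7 = -435.0
Trade balance = -247.5 + (-435.0) = -682.5
(Excluded from the trade balance — primary income: interest received on holdings of foreign bonds 181.0, compensation paid to foreign seasonal workers 58.5; secondary income: official development assistance provided to other countries 62.2, official foreign aid grants received (current) 120.9; financial account: foreign purchases of domestic corporate bonds 676.7, acquisition of a foreign subsidiary by a resident firm (outward FDI) 387.7, domestic pension funds' purchases of foreign equities 716.5, foreign purchases of equities on the domestic stock exchange 379.0.)

-682.5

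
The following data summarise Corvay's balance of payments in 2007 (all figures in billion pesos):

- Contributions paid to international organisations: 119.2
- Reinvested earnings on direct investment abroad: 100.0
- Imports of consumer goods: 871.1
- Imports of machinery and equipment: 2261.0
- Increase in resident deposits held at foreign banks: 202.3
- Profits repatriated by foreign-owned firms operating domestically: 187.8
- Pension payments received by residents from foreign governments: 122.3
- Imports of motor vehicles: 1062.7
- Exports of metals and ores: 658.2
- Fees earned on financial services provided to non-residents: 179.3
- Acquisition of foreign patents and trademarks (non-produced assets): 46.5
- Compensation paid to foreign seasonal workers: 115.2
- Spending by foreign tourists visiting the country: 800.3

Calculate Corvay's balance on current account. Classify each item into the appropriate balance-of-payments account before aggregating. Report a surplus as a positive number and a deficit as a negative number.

-2756.9

Goods: -1062.7 - 2261.0 - 871.1 + 658.2 = -3536.6
Services: 179.3 + 800.3 = 979.6
Primary income: -187.8 - 115.2 + 100.0 = -203.0
Secondary income: 122.3 - 119.2 = 3.1
Current account = (-3536.6) + 979.6 + (-203.0) + 3.1 = -2756.9
(Excluded from the current account — financial account: increase in resident deposits held at foreign banks 202.3; capital account: acquisition of foreign patents and trademarks (non-produced assets) 46.5.)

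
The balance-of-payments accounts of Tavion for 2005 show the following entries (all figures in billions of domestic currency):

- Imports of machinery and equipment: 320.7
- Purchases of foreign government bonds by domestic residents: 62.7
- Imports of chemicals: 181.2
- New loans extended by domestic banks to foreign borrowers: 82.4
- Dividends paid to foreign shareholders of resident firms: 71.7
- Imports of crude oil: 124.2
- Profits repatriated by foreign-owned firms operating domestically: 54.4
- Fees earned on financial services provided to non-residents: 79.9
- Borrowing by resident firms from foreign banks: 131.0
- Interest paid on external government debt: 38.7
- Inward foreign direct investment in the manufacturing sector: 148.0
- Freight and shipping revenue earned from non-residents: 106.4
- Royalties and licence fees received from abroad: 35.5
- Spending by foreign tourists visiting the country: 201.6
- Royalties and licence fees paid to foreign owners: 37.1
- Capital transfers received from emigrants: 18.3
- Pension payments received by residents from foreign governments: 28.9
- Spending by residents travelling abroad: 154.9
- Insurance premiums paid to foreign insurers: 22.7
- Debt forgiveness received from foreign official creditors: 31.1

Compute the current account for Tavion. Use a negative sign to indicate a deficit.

-553.3

Goods: -320.7 - 124.2 - 181.2 = -626.1
Services: -37.1 + 79.9 + 106.4 + 35.5 - 22.7 - 154.9 + 201.6 = 208.7
Primary income: -71.7 - 38.7 - 54.4 = -164.8
Secondary income: 28.9
Current account = (-626.1) + 208.7 + (-164.8) + 28.9 = -553.3
(Excluded from the current account — financial account: purchases of foreign government bonds by domestic residents 62.7, new loans extended by domestic banks to foreign borrowers 82.4, borrowing by resident firms from foreign banks 131.0, inward foreign direct investment in the manufacturing sector 148.0; capital account: capital transfers received from emigrants 18.3, debt forgiveness received from foreign official creditors 31.1.)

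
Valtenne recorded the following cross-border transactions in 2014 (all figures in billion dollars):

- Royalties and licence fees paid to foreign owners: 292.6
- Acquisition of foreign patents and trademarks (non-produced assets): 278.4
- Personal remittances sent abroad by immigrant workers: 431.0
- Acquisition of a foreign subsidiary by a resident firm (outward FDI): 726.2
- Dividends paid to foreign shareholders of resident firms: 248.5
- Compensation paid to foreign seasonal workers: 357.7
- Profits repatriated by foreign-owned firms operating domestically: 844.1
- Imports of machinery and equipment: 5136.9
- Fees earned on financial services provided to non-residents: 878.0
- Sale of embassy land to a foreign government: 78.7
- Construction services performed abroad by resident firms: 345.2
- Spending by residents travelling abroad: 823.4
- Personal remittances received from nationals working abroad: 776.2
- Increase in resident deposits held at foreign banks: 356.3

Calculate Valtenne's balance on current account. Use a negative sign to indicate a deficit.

-6134.8

Goods: -5136.9
Services: 345.2 - 292.6 - 823.4 + 878.0 = 107.2
Primary income: -844.1 - 248.5 - 357.7 = -1450.3
Secondary income: -431.0 + 776.2 = 345.2
Current account = (-5136.9) + 107.2 + (-1450.3) + 345.2 = -6134.8
(Excluded from the current account — capital account: acquisition of foreign patents and trademarks (non-produced assets) 278.4, sale of embassy land to a foreign government 78.7; financial account: acquisition of a foreign subsidiary by a resident firm (outward FDI) 726.2, increase in resident deposits held at foreign banks 356.3.)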